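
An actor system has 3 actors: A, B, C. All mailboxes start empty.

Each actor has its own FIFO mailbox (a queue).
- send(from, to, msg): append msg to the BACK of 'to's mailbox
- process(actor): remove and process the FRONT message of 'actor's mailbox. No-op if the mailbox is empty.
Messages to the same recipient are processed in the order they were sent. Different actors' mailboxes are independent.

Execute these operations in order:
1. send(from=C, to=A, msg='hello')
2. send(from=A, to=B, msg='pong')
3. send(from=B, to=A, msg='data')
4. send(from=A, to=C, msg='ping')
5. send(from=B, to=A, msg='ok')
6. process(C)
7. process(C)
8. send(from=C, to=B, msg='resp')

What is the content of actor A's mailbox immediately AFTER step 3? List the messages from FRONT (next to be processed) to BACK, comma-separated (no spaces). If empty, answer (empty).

After 1 (send(from=C, to=A, msg='hello')): A:[hello] B:[] C:[]
After 2 (send(from=A, to=B, msg='pong')): A:[hello] B:[pong] C:[]
After 3 (send(from=B, to=A, msg='data')): A:[hello,data] B:[pong] C:[]

hello,data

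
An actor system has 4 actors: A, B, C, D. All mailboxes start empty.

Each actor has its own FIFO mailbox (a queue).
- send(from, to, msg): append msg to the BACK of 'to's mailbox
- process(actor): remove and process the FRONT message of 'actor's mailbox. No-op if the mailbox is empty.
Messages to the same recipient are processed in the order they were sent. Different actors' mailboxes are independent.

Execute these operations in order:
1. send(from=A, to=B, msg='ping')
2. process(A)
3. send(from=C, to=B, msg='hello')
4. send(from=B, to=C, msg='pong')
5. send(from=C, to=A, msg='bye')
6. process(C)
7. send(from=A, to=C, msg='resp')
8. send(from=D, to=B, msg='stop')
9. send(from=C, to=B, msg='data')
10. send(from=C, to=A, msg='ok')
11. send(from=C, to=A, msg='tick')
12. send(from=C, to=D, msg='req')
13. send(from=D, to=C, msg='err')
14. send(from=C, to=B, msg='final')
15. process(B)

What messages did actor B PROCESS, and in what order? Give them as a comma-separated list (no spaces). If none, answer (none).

Answer: ping

Derivation:
After 1 (send(from=A, to=B, msg='ping')): A:[] B:[ping] C:[] D:[]
After 2 (process(A)): A:[] B:[ping] C:[] D:[]
After 3 (send(from=C, to=B, msg='hello')): A:[] B:[ping,hello] C:[] D:[]
After 4 (send(from=B, to=C, msg='pong')): A:[] B:[ping,hello] C:[pong] D:[]
After 5 (send(from=C, to=A, msg='bye')): A:[bye] B:[ping,hello] C:[pong] D:[]
After 6 (process(C)): A:[bye] B:[ping,hello] C:[] D:[]
After 7 (send(from=A, to=C, msg='resp')): A:[bye] B:[ping,hello] C:[resp] D:[]
After 8 (send(from=D, to=B, msg='stop')): A:[bye] B:[ping,hello,stop] C:[resp] D:[]
After 9 (send(from=C, to=B, msg='data')): A:[bye] B:[ping,hello,stop,data] C:[resp] D:[]
After 10 (send(from=C, to=A, msg='ok')): A:[bye,ok] B:[ping,hello,stop,data] C:[resp] D:[]
After 11 (send(from=C, to=A, msg='tick')): A:[bye,ok,tick] B:[ping,hello,stop,data] C:[resp] D:[]
After 12 (send(from=C, to=D, msg='req')): A:[bye,ok,tick] B:[ping,hello,stop,data] C:[resp] D:[req]
After 13 (send(from=D, to=C, msg='err')): A:[bye,ok,tick] B:[ping,hello,stop,data] C:[resp,err] D:[req]
After 14 (send(from=C, to=B, msg='final')): A:[bye,ok,tick] B:[ping,hello,stop,data,final] C:[resp,err] D:[req]
After 15 (process(B)): A:[bye,ok,tick] B:[hello,stop,data,final] C:[resp,err] D:[req]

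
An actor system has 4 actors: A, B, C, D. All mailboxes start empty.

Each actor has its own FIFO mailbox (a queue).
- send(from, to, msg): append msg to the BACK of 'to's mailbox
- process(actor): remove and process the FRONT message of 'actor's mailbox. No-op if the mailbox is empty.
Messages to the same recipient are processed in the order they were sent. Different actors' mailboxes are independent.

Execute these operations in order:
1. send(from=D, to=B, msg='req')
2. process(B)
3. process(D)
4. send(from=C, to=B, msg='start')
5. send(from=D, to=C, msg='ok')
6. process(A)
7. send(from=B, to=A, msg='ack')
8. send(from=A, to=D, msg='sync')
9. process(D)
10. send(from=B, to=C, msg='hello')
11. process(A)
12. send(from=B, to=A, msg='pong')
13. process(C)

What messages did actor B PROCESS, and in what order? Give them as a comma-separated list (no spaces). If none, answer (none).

Answer: req

Derivation:
After 1 (send(from=D, to=B, msg='req')): A:[] B:[req] C:[] D:[]
After 2 (process(B)): A:[] B:[] C:[] D:[]
After 3 (process(D)): A:[] B:[] C:[] D:[]
After 4 (send(from=C, to=B, msg='start')): A:[] B:[start] C:[] D:[]
After 5 (send(from=D, to=C, msg='ok')): A:[] B:[start] C:[ok] D:[]
After 6 (process(A)): A:[] B:[start] C:[ok] D:[]
After 7 (send(from=B, to=A, msg='ack')): A:[ack] B:[start] C:[ok] D:[]
After 8 (send(from=A, to=D, msg='sync')): A:[ack] B:[start] C:[ok] D:[sync]
After 9 (process(D)): A:[ack] B:[start] C:[ok] D:[]
After 10 (send(from=B, to=C, msg='hello')): A:[ack] B:[start] C:[ok,hello] D:[]
After 11 (process(A)): A:[] B:[start] C:[ok,hello] D:[]
After 12 (send(from=B, to=A, msg='pong')): A:[pong] B:[start] C:[ok,hello] D:[]
After 13 (process(C)): A:[pong] B:[start] C:[hello] D:[]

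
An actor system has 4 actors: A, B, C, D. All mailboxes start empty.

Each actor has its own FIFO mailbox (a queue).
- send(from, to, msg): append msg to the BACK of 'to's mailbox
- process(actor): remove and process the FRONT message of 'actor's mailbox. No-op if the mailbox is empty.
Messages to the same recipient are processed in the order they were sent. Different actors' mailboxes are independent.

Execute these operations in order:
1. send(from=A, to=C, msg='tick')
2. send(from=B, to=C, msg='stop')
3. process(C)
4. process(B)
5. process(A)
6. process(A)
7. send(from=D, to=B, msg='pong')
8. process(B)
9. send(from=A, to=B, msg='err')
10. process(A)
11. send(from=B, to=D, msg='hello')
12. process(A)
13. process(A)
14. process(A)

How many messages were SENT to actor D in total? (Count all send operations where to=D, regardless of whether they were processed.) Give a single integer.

Answer: 1

Derivation:
After 1 (send(from=A, to=C, msg='tick')): A:[] B:[] C:[tick] D:[]
After 2 (send(from=B, to=C, msg='stop')): A:[] B:[] C:[tick,stop] D:[]
After 3 (process(C)): A:[] B:[] C:[stop] D:[]
After 4 (process(B)): A:[] B:[] C:[stop] D:[]
After 5 (process(A)): A:[] B:[] C:[stop] D:[]
After 6 (process(A)): A:[] B:[] C:[stop] D:[]
After 7 (send(from=D, to=B, msg='pong')): A:[] B:[pong] C:[stop] D:[]
After 8 (process(B)): A:[] B:[] C:[stop] D:[]
After 9 (send(from=A, to=B, msg='err')): A:[] B:[err] C:[stop] D:[]
After 10 (process(A)): A:[] B:[err] C:[stop] D:[]
After 11 (send(from=B, to=D, msg='hello')): A:[] B:[err] C:[stop] D:[hello]
After 12 (process(A)): A:[] B:[err] C:[stop] D:[hello]
After 13 (process(A)): A:[] B:[err] C:[stop] D:[hello]
After 14 (process(A)): A:[] B:[err] C:[stop] D:[hello]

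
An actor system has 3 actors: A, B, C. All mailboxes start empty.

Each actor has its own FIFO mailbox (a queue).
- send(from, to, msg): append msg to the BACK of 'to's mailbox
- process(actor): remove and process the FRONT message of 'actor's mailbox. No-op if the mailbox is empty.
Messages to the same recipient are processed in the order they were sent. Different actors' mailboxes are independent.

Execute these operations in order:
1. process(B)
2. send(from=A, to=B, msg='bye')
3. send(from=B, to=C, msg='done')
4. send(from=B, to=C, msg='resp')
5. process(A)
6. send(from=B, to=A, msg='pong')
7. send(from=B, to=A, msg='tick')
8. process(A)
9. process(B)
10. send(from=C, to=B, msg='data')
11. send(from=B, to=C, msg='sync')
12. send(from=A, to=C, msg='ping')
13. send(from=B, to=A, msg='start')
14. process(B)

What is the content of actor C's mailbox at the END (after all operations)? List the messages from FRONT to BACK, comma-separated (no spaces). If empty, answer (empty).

After 1 (process(B)): A:[] B:[] C:[]
After 2 (send(from=A, to=B, msg='bye')): A:[] B:[bye] C:[]
After 3 (send(from=B, to=C, msg='done')): A:[] B:[bye] C:[done]
After 4 (send(from=B, to=C, msg='resp')): A:[] B:[bye] C:[done,resp]
After 5 (process(A)): A:[] B:[bye] C:[done,resp]
After 6 (send(from=B, to=A, msg='pong')): A:[pong] B:[bye] C:[done,resp]
After 7 (send(from=B, to=A, msg='tick')): A:[pong,tick] B:[bye] C:[done,resp]
After 8 (process(A)): A:[tick] B:[bye] C:[done,resp]
After 9 (process(B)): A:[tick] B:[] C:[done,resp]
After 10 (send(from=C, to=B, msg='data')): A:[tick] B:[data] C:[done,resp]
After 11 (send(from=B, to=C, msg='sync')): A:[tick] B:[data] C:[done,resp,sync]
After 12 (send(from=A, to=C, msg='ping')): A:[tick] B:[data] C:[done,resp,sync,ping]
After 13 (send(from=B, to=A, msg='start')): A:[tick,start] B:[data] C:[done,resp,sync,ping]
After 14 (process(B)): A:[tick,start] B:[] C:[done,resp,sync,ping]

Answer: done,resp,sync,ping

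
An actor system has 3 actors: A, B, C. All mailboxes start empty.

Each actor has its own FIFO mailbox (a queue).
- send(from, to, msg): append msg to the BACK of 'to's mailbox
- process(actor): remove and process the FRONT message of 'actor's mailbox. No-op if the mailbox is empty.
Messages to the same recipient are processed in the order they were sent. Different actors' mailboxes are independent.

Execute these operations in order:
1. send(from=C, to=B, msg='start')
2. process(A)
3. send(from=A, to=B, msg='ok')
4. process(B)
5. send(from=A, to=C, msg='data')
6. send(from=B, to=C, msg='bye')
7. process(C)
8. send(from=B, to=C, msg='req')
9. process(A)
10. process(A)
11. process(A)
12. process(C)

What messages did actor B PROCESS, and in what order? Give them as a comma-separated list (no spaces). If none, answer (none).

After 1 (send(from=C, to=B, msg='start')): A:[] B:[start] C:[]
After 2 (process(A)): A:[] B:[start] C:[]
After 3 (send(from=A, to=B, msg='ok')): A:[] B:[start,ok] C:[]
After 4 (process(B)): A:[] B:[ok] C:[]
After 5 (send(from=A, to=C, msg='data')): A:[] B:[ok] C:[data]
After 6 (send(from=B, to=C, msg='bye')): A:[] B:[ok] C:[data,bye]
After 7 (process(C)): A:[] B:[ok] C:[bye]
After 8 (send(from=B, to=C, msg='req')): A:[] B:[ok] C:[bye,req]
After 9 (process(A)): A:[] B:[ok] C:[bye,req]
After 10 (process(A)): A:[] B:[ok] C:[bye,req]
After 11 (process(A)): A:[] B:[ok] C:[bye,req]
After 12 (process(C)): A:[] B:[ok] C:[req]

Answer: start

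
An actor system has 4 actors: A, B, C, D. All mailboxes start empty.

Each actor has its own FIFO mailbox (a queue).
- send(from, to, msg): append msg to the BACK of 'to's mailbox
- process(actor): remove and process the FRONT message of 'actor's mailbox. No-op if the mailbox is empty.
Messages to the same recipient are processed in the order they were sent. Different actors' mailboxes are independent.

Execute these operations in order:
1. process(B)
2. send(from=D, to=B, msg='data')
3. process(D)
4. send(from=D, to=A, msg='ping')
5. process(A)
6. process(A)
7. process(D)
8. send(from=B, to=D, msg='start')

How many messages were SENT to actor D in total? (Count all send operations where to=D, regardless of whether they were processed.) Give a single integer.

After 1 (process(B)): A:[] B:[] C:[] D:[]
After 2 (send(from=D, to=B, msg='data')): A:[] B:[data] C:[] D:[]
After 3 (process(D)): A:[] B:[data] C:[] D:[]
After 4 (send(from=D, to=A, msg='ping')): A:[ping] B:[data] C:[] D:[]
After 5 (process(A)): A:[] B:[data] C:[] D:[]
After 6 (process(A)): A:[] B:[data] C:[] D:[]
After 7 (process(D)): A:[] B:[data] C:[] D:[]
After 8 (send(from=B, to=D, msg='start')): A:[] B:[data] C:[] D:[start]

Answer: 1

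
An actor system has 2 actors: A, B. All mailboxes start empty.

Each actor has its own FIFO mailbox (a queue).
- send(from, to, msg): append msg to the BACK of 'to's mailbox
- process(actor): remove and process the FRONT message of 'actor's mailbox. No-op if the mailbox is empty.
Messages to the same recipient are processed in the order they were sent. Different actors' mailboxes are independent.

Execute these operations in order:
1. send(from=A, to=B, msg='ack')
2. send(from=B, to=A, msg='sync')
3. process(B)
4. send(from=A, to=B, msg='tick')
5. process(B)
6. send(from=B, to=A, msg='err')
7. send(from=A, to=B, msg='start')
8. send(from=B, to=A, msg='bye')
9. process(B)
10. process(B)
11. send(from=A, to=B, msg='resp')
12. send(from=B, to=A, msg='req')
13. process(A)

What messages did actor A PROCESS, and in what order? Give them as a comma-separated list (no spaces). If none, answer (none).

After 1 (send(from=A, to=B, msg='ack')): A:[] B:[ack]
After 2 (send(from=B, to=A, msg='sync')): A:[sync] B:[ack]
After 3 (process(B)): A:[sync] B:[]
After 4 (send(from=A, to=B, msg='tick')): A:[sync] B:[tick]
After 5 (process(B)): A:[sync] B:[]
After 6 (send(from=B, to=A, msg='err')): A:[sync,err] B:[]
After 7 (send(from=A, to=B, msg='start')): A:[sync,err] B:[start]
After 8 (send(from=B, to=A, msg='bye')): A:[sync,err,bye] B:[start]
After 9 (process(B)): A:[sync,err,bye] B:[]
After 10 (process(B)): A:[sync,err,bye] B:[]
After 11 (send(from=A, to=B, msg='resp')): A:[sync,err,bye] B:[resp]
After 12 (send(from=B, to=A, msg='req')): A:[sync,err,bye,req] B:[resp]
After 13 (process(A)): A:[err,bye,req] B:[resp]

Answer: sync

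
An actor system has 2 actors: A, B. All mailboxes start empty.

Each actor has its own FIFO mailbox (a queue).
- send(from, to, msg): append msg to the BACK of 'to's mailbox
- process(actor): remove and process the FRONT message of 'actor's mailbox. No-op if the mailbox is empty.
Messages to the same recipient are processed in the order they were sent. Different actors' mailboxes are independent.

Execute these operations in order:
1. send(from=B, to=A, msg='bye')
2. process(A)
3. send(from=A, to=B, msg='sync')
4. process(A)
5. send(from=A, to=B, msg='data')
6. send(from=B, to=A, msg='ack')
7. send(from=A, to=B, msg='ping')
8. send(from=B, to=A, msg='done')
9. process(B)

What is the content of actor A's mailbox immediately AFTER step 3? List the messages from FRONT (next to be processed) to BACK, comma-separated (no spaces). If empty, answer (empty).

After 1 (send(from=B, to=A, msg='bye')): A:[bye] B:[]
After 2 (process(A)): A:[] B:[]
After 3 (send(from=A, to=B, msg='sync')): A:[] B:[sync]

(empty)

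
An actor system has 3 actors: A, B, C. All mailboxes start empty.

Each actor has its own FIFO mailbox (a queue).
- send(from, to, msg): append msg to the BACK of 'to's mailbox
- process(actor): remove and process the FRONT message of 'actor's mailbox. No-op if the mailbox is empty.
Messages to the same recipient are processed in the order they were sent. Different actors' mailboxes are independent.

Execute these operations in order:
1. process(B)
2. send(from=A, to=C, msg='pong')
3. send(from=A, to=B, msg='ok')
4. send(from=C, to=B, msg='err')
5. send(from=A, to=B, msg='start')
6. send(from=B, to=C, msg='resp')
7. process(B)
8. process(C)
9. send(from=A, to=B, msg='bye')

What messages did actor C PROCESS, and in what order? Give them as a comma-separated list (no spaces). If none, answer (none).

Answer: pong

Derivation:
After 1 (process(B)): A:[] B:[] C:[]
After 2 (send(from=A, to=C, msg='pong')): A:[] B:[] C:[pong]
After 3 (send(from=A, to=B, msg='ok')): A:[] B:[ok] C:[pong]
After 4 (send(from=C, to=B, msg='err')): A:[] B:[ok,err] C:[pong]
After 5 (send(from=A, to=B, msg='start')): A:[] B:[ok,err,start] C:[pong]
After 6 (send(from=B, to=C, msg='resp')): A:[] B:[ok,err,start] C:[pong,resp]
After 7 (process(B)): A:[] B:[err,start] C:[pong,resp]
After 8 (process(C)): A:[] B:[err,start] C:[resp]
After 9 (send(from=A, to=B, msg='bye')): A:[] B:[err,start,bye] C:[resp]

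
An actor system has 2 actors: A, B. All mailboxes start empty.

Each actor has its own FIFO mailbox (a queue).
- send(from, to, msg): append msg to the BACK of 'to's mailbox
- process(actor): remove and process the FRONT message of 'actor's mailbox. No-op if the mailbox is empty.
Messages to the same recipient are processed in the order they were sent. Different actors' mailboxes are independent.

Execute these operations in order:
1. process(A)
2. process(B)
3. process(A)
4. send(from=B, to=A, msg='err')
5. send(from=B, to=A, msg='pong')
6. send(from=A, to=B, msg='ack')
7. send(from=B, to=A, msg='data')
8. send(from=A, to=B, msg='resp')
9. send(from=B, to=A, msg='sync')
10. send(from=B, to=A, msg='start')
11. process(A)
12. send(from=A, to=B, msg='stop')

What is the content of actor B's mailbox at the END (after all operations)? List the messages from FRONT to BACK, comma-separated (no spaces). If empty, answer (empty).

Answer: ack,resp,stop

Derivation:
After 1 (process(A)): A:[] B:[]
After 2 (process(B)): A:[] B:[]
After 3 (process(A)): A:[] B:[]
After 4 (send(from=B, to=A, msg='err')): A:[err] B:[]
After 5 (send(from=B, to=A, msg='pong')): A:[err,pong] B:[]
After 6 (send(from=A, to=B, msg='ack')): A:[err,pong] B:[ack]
After 7 (send(from=B, to=A, msg='data')): A:[err,pong,data] B:[ack]
After 8 (send(from=A, to=B, msg='resp')): A:[err,pong,data] B:[ack,resp]
After 9 (send(from=B, to=A, msg='sync')): A:[err,pong,data,sync] B:[ack,resp]
After 10 (send(from=B, to=A, msg='start')): A:[err,pong,data,sync,start] B:[ack,resp]
After 11 (process(A)): A:[pong,data,sync,start] B:[ack,resp]
After 12 (send(from=A, to=B, msg='stop')): A:[pong,data,sync,start] B:[ack,resp,stop]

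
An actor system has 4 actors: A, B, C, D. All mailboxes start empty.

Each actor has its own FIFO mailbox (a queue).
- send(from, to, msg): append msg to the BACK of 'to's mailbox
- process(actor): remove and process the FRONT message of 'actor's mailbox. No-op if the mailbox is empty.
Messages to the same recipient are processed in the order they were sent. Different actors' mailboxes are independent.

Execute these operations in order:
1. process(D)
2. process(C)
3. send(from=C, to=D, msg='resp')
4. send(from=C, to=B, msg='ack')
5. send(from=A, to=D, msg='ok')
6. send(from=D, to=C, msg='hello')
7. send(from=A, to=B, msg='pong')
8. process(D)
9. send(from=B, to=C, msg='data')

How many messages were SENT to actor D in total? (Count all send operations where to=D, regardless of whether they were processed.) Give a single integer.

Answer: 2

Derivation:
After 1 (process(D)): A:[] B:[] C:[] D:[]
After 2 (process(C)): A:[] B:[] C:[] D:[]
After 3 (send(from=C, to=D, msg='resp')): A:[] B:[] C:[] D:[resp]
After 4 (send(from=C, to=B, msg='ack')): A:[] B:[ack] C:[] D:[resp]
After 5 (send(from=A, to=D, msg='ok')): A:[] B:[ack] C:[] D:[resp,ok]
After 6 (send(from=D, to=C, msg='hello')): A:[] B:[ack] C:[hello] D:[resp,ok]
After 7 (send(from=A, to=B, msg='pong')): A:[] B:[ack,pong] C:[hello] D:[resp,ok]
After 8 (process(D)): A:[] B:[ack,pong] C:[hello] D:[ok]
After 9 (send(from=B, to=C, msg='data')): A:[] B:[ack,pong] C:[hello,data] D:[ok]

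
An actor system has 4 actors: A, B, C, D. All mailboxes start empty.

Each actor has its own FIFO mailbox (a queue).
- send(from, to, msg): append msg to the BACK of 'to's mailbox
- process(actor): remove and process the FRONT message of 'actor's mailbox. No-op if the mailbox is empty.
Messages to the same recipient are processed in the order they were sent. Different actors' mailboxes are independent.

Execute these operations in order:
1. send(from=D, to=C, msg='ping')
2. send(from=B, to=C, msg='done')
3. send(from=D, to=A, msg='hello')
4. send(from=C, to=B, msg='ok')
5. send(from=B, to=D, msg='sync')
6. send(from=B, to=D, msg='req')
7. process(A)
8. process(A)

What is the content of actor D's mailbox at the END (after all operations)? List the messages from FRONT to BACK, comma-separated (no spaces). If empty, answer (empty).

Answer: sync,req

Derivation:
After 1 (send(from=D, to=C, msg='ping')): A:[] B:[] C:[ping] D:[]
After 2 (send(from=B, to=C, msg='done')): A:[] B:[] C:[ping,done] D:[]
After 3 (send(from=D, to=A, msg='hello')): A:[hello] B:[] C:[ping,done] D:[]
After 4 (send(from=C, to=B, msg='ok')): A:[hello] B:[ok] C:[ping,done] D:[]
After 5 (send(from=B, to=D, msg='sync')): A:[hello] B:[ok] C:[ping,done] D:[sync]
After 6 (send(from=B, to=D, msg='req')): A:[hello] B:[ok] C:[ping,done] D:[sync,req]
After 7 (process(A)): A:[] B:[ok] C:[ping,done] D:[sync,req]
After 8 (process(A)): A:[] B:[ok] C:[ping,done] D:[sync,req]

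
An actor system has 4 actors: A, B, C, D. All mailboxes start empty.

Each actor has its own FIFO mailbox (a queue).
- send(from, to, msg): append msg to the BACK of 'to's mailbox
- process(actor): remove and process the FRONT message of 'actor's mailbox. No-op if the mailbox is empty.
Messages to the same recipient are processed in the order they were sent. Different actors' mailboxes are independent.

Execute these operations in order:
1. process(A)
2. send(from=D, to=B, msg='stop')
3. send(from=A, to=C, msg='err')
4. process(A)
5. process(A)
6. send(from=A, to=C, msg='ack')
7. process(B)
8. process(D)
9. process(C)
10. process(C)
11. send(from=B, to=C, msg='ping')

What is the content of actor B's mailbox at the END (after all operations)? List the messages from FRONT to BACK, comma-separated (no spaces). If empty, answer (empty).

After 1 (process(A)): A:[] B:[] C:[] D:[]
After 2 (send(from=D, to=B, msg='stop')): A:[] B:[stop] C:[] D:[]
After 3 (send(from=A, to=C, msg='err')): A:[] B:[stop] C:[err] D:[]
After 4 (process(A)): A:[] B:[stop] C:[err] D:[]
After 5 (process(A)): A:[] B:[stop] C:[err] D:[]
After 6 (send(from=A, to=C, msg='ack')): A:[] B:[stop] C:[err,ack] D:[]
After 7 (process(B)): A:[] B:[] C:[err,ack] D:[]
After 8 (process(D)): A:[] B:[] C:[err,ack] D:[]
After 9 (process(C)): A:[] B:[] C:[ack] D:[]
After 10 (process(C)): A:[] B:[] C:[] D:[]
After 11 (send(from=B, to=C, msg='ping')): A:[] B:[] C:[ping] D:[]

Answer: (empty)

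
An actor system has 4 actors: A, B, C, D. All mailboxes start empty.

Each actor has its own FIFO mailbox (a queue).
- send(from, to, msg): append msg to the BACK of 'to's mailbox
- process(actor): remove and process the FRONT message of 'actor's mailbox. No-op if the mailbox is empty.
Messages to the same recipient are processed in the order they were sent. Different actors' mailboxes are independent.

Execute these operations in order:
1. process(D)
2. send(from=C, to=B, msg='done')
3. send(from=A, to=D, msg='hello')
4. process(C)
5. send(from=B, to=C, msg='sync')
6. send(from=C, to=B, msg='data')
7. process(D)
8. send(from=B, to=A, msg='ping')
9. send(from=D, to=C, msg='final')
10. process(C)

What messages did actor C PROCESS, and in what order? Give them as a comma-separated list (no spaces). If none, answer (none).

Answer: sync

Derivation:
After 1 (process(D)): A:[] B:[] C:[] D:[]
After 2 (send(from=C, to=B, msg='done')): A:[] B:[done] C:[] D:[]
After 3 (send(from=A, to=D, msg='hello')): A:[] B:[done] C:[] D:[hello]
After 4 (process(C)): A:[] B:[done] C:[] D:[hello]
After 5 (send(from=B, to=C, msg='sync')): A:[] B:[done] C:[sync] D:[hello]
After 6 (send(from=C, to=B, msg='data')): A:[] B:[done,data] C:[sync] D:[hello]
After 7 (process(D)): A:[] B:[done,data] C:[sync] D:[]
After 8 (send(from=B, to=A, msg='ping')): A:[ping] B:[done,data] C:[sync] D:[]
After 9 (send(from=D, to=C, msg='final')): A:[ping] B:[done,data] C:[sync,final] D:[]
After 10 (process(C)): A:[ping] B:[done,data] C:[final] D:[]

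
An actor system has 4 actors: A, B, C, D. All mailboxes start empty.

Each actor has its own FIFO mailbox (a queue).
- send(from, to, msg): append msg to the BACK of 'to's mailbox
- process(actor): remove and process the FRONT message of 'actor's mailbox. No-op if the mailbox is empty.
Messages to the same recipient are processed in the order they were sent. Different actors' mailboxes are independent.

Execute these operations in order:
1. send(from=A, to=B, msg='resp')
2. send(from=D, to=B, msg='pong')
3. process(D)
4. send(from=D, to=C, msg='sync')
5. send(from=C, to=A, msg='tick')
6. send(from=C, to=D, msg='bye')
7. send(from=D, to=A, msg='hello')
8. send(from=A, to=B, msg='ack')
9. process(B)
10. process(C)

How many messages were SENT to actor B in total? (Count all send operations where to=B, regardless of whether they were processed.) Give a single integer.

Answer: 3

Derivation:
After 1 (send(from=A, to=B, msg='resp')): A:[] B:[resp] C:[] D:[]
After 2 (send(from=D, to=B, msg='pong')): A:[] B:[resp,pong] C:[] D:[]
After 3 (process(D)): A:[] B:[resp,pong] C:[] D:[]
After 4 (send(from=D, to=C, msg='sync')): A:[] B:[resp,pong] C:[sync] D:[]
After 5 (send(from=C, to=A, msg='tick')): A:[tick] B:[resp,pong] C:[sync] D:[]
After 6 (send(from=C, to=D, msg='bye')): A:[tick] B:[resp,pong] C:[sync] D:[bye]
After 7 (send(from=D, to=A, msg='hello')): A:[tick,hello] B:[resp,pong] C:[sync] D:[bye]
After 8 (send(from=A, to=B, msg='ack')): A:[tick,hello] B:[resp,pong,ack] C:[sync] D:[bye]
After 9 (process(B)): A:[tick,hello] B:[pong,ack] C:[sync] D:[bye]
After 10 (process(C)): A:[tick,hello] B:[pong,ack] C:[] D:[bye]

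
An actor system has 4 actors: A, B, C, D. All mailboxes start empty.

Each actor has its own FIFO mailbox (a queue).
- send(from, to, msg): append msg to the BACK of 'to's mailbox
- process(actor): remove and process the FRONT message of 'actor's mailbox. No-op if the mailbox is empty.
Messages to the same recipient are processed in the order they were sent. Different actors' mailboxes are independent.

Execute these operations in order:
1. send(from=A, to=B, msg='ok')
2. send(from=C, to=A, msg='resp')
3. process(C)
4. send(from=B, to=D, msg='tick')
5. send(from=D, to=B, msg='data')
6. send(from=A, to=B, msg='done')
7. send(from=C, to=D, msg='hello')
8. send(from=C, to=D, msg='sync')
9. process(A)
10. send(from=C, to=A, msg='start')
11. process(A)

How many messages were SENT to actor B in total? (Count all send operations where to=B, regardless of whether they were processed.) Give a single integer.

After 1 (send(from=A, to=B, msg='ok')): A:[] B:[ok] C:[] D:[]
After 2 (send(from=C, to=A, msg='resp')): A:[resp] B:[ok] C:[] D:[]
After 3 (process(C)): A:[resp] B:[ok] C:[] D:[]
After 4 (send(from=B, to=D, msg='tick')): A:[resp] B:[ok] C:[] D:[tick]
After 5 (send(from=D, to=B, msg='data')): A:[resp] B:[ok,data] C:[] D:[tick]
After 6 (send(from=A, to=B, msg='done')): A:[resp] B:[ok,data,done] C:[] D:[tick]
After 7 (send(from=C, to=D, msg='hello')): A:[resp] B:[ok,data,done] C:[] D:[tick,hello]
After 8 (send(from=C, to=D, msg='sync')): A:[resp] B:[ok,data,done] C:[] D:[tick,hello,sync]
After 9 (process(A)): A:[] B:[ok,data,done] C:[] D:[tick,hello,sync]
After 10 (send(from=C, to=A, msg='start')): A:[start] B:[ok,data,done] C:[] D:[tick,hello,sync]
After 11 (process(A)): A:[] B:[ok,data,done] C:[] D:[tick,hello,sync]

Answer: 3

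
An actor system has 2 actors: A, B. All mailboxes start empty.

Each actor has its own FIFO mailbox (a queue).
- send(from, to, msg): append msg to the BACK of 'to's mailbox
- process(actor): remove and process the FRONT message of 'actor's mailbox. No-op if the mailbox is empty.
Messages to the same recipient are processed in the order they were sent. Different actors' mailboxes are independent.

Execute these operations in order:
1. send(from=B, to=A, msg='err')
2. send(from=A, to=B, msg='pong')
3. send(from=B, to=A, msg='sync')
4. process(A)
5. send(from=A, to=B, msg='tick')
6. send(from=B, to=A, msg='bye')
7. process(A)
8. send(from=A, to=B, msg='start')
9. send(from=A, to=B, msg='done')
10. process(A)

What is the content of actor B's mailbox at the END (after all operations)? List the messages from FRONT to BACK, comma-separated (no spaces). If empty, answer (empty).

After 1 (send(from=B, to=A, msg='err')): A:[err] B:[]
After 2 (send(from=A, to=B, msg='pong')): A:[err] B:[pong]
After 3 (send(from=B, to=A, msg='sync')): A:[err,sync] B:[pong]
After 4 (process(A)): A:[sync] B:[pong]
After 5 (send(from=A, to=B, msg='tick')): A:[sync] B:[pong,tick]
After 6 (send(from=B, to=A, msg='bye')): A:[sync,bye] B:[pong,tick]
After 7 (process(A)): A:[bye] B:[pong,tick]
After 8 (send(from=A, to=B, msg='start')): A:[bye] B:[pong,tick,start]
After 9 (send(from=A, to=B, msg='done')): A:[bye] B:[pong,tick,start,done]
After 10 (process(A)): A:[] B:[pong,tick,start,done]

Answer: pong,tick,start,done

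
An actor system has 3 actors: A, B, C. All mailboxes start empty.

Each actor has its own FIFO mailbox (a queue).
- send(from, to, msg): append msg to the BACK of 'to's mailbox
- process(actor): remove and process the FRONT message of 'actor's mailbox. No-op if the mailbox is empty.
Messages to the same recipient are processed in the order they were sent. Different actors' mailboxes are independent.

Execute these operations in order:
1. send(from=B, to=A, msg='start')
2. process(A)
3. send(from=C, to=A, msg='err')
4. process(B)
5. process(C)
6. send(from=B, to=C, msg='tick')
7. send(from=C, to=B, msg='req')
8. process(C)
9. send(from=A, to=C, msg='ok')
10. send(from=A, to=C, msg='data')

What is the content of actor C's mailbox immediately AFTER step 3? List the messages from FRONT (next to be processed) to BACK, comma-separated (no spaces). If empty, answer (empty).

After 1 (send(from=B, to=A, msg='start')): A:[start] B:[] C:[]
After 2 (process(A)): A:[] B:[] C:[]
After 3 (send(from=C, to=A, msg='err')): A:[err] B:[] C:[]

(empty)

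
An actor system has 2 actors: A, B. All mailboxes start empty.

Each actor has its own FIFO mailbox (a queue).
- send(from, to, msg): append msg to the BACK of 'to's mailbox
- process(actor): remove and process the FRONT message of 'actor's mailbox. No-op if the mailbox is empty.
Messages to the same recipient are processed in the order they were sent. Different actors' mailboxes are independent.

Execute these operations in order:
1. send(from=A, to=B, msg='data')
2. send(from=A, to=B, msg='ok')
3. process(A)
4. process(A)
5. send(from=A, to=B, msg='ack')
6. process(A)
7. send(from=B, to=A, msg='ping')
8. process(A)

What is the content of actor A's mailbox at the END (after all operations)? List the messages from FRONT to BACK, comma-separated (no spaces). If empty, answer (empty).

Answer: (empty)

Derivation:
After 1 (send(from=A, to=B, msg='data')): A:[] B:[data]
After 2 (send(from=A, to=B, msg='ok')): A:[] B:[data,ok]
After 3 (process(A)): A:[] B:[data,ok]
After 4 (process(A)): A:[] B:[data,ok]
After 5 (send(from=A, to=B, msg='ack')): A:[] B:[data,ok,ack]
After 6 (process(A)): A:[] B:[data,ok,ack]
After 7 (send(from=B, to=A, msg='ping')): A:[ping] B:[data,ok,ack]
After 8 (process(A)): A:[] B:[data,ok,ack]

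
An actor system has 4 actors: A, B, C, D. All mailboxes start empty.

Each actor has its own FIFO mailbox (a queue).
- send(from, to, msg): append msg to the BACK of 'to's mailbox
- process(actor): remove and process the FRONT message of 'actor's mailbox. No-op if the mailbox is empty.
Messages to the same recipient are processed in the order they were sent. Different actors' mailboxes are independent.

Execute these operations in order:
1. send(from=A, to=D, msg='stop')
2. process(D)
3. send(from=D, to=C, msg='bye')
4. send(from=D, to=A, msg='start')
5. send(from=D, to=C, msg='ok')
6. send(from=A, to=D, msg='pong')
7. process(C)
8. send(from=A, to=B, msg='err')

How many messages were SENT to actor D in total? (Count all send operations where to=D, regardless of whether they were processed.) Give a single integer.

Answer: 2

Derivation:
After 1 (send(from=A, to=D, msg='stop')): A:[] B:[] C:[] D:[stop]
After 2 (process(D)): A:[] B:[] C:[] D:[]
After 3 (send(from=D, to=C, msg='bye')): A:[] B:[] C:[bye] D:[]
After 4 (send(from=D, to=A, msg='start')): A:[start] B:[] C:[bye] D:[]
After 5 (send(from=D, to=C, msg='ok')): A:[start] B:[] C:[bye,ok] D:[]
After 6 (send(from=A, to=D, msg='pong')): A:[start] B:[] C:[bye,ok] D:[pong]
After 7 (process(C)): A:[start] B:[] C:[ok] D:[pong]
After 8 (send(from=A, to=B, msg='err')): A:[start] B:[err] C:[ok] D:[pong]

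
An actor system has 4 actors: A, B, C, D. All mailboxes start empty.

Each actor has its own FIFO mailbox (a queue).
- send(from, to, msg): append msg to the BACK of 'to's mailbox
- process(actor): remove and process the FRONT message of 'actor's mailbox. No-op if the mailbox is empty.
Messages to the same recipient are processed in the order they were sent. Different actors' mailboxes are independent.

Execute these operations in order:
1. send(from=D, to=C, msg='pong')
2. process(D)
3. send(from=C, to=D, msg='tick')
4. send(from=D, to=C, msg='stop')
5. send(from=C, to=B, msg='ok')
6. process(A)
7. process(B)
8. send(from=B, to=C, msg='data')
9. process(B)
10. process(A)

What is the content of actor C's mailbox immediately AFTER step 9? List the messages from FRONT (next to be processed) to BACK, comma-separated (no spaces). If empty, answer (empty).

After 1 (send(from=D, to=C, msg='pong')): A:[] B:[] C:[pong] D:[]
After 2 (process(D)): A:[] B:[] C:[pong] D:[]
After 3 (send(from=C, to=D, msg='tick')): A:[] B:[] C:[pong] D:[tick]
After 4 (send(from=D, to=C, msg='stop')): A:[] B:[] C:[pong,stop] D:[tick]
After 5 (send(from=C, to=B, msg='ok')): A:[] B:[ok] C:[pong,stop] D:[tick]
After 6 (process(A)): A:[] B:[ok] C:[pong,stop] D:[tick]
After 7 (process(B)): A:[] B:[] C:[pong,stop] D:[tick]
After 8 (send(from=B, to=C, msg='data')): A:[] B:[] C:[pong,stop,data] D:[tick]
After 9 (process(B)): A:[] B:[] C:[pong,stop,data] D:[tick]

pong,stop,data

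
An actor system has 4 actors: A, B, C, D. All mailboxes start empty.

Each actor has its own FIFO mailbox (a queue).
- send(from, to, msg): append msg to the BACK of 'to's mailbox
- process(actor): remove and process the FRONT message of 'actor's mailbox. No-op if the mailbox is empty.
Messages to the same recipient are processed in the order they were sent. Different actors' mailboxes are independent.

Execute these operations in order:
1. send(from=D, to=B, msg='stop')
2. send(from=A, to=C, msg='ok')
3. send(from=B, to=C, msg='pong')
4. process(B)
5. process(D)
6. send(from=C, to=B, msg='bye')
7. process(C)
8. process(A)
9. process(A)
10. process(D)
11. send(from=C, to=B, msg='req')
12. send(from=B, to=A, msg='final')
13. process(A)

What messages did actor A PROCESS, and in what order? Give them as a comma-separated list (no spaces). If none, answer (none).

After 1 (send(from=D, to=B, msg='stop')): A:[] B:[stop] C:[] D:[]
After 2 (send(from=A, to=C, msg='ok')): A:[] B:[stop] C:[ok] D:[]
After 3 (send(from=B, to=C, msg='pong')): A:[] B:[stop] C:[ok,pong] D:[]
After 4 (process(B)): A:[] B:[] C:[ok,pong] D:[]
After 5 (process(D)): A:[] B:[] C:[ok,pong] D:[]
After 6 (send(from=C, to=B, msg='bye')): A:[] B:[bye] C:[ok,pong] D:[]
After 7 (process(C)): A:[] B:[bye] C:[pong] D:[]
After 8 (process(A)): A:[] B:[bye] C:[pong] D:[]
After 9 (process(A)): A:[] B:[bye] C:[pong] D:[]
After 10 (process(D)): A:[] B:[bye] C:[pong] D:[]
After 11 (send(from=C, to=B, msg='req')): A:[] B:[bye,req] C:[pong] D:[]
After 12 (send(from=B, to=A, msg='final')): A:[final] B:[bye,req] C:[pong] D:[]
After 13 (process(A)): A:[] B:[bye,req] C:[pong] D:[]

Answer: final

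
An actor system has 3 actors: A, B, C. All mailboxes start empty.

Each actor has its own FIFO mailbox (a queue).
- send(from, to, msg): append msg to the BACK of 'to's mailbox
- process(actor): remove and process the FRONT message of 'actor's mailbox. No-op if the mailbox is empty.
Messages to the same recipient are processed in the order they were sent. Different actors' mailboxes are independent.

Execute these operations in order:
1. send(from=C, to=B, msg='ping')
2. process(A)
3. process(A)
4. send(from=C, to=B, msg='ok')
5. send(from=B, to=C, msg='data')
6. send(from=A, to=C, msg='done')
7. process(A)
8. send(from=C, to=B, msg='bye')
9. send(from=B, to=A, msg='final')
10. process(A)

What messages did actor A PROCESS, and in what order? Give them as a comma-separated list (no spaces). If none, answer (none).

Answer: final

Derivation:
After 1 (send(from=C, to=B, msg='ping')): A:[] B:[ping] C:[]
After 2 (process(A)): A:[] B:[ping] C:[]
After 3 (process(A)): A:[] B:[ping] C:[]
After 4 (send(from=C, to=B, msg='ok')): A:[] B:[ping,ok] C:[]
After 5 (send(from=B, to=C, msg='data')): A:[] B:[ping,ok] C:[data]
After 6 (send(from=A, to=C, msg='done')): A:[] B:[ping,ok] C:[data,done]
After 7 (process(A)): A:[] B:[ping,ok] C:[data,done]
After 8 (send(from=C, to=B, msg='bye')): A:[] B:[ping,ok,bye] C:[data,done]
After 9 (send(from=B, to=A, msg='final')): A:[final] B:[ping,ok,bye] C:[data,done]
After 10 (process(A)): A:[] B:[ping,ok,bye] C:[data,done]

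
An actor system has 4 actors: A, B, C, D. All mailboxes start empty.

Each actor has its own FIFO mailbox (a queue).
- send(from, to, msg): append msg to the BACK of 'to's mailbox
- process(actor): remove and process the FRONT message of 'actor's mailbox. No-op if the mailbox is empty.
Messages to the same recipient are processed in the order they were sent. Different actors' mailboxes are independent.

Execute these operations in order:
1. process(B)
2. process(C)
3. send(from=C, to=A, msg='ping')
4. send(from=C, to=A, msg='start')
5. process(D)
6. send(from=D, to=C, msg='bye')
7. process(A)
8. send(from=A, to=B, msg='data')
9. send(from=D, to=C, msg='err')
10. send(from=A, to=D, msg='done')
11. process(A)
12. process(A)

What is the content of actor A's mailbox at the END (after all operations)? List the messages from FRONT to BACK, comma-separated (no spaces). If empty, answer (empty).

Answer: (empty)

Derivation:
After 1 (process(B)): A:[] B:[] C:[] D:[]
After 2 (process(C)): A:[] B:[] C:[] D:[]
After 3 (send(from=C, to=A, msg='ping')): A:[ping] B:[] C:[] D:[]
After 4 (send(from=C, to=A, msg='start')): A:[ping,start] B:[] C:[] D:[]
After 5 (process(D)): A:[ping,start] B:[] C:[] D:[]
After 6 (send(from=D, to=C, msg='bye')): A:[ping,start] B:[] C:[bye] D:[]
After 7 (process(A)): A:[start] B:[] C:[bye] D:[]
After 8 (send(from=A, to=B, msg='data')): A:[start] B:[data] C:[bye] D:[]
After 9 (send(from=D, to=C, msg='err')): A:[start] B:[data] C:[bye,err] D:[]
After 10 (send(from=A, to=D, msg='done')): A:[start] B:[data] C:[bye,err] D:[done]
After 11 (process(A)): A:[] B:[data] C:[bye,err] D:[done]
After 12 (process(A)): A:[] B:[data] C:[bye,err] D:[done]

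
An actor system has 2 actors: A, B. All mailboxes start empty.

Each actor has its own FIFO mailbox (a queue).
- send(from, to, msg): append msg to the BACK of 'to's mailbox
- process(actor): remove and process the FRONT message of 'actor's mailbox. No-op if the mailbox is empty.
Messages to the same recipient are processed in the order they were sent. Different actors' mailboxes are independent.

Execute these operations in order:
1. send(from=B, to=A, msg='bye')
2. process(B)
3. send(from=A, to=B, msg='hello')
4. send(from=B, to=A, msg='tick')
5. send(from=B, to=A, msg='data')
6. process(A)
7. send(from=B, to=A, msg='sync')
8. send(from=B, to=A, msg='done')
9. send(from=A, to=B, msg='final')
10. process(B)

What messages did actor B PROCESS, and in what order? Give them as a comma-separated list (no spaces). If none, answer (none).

After 1 (send(from=B, to=A, msg='bye')): A:[bye] B:[]
After 2 (process(B)): A:[bye] B:[]
After 3 (send(from=A, to=B, msg='hello')): A:[bye] B:[hello]
After 4 (send(from=B, to=A, msg='tick')): A:[bye,tick] B:[hello]
After 5 (send(from=B, to=A, msg='data')): A:[bye,tick,data] B:[hello]
After 6 (process(A)): A:[tick,data] B:[hello]
After 7 (send(from=B, to=A, msg='sync')): A:[tick,data,sync] B:[hello]
After 8 (send(from=B, to=A, msg='done')): A:[tick,data,sync,done] B:[hello]
After 9 (send(from=A, to=B, msg='final')): A:[tick,data,sync,done] B:[hello,final]
After 10 (process(B)): A:[tick,data,sync,done] B:[final]

Answer: hello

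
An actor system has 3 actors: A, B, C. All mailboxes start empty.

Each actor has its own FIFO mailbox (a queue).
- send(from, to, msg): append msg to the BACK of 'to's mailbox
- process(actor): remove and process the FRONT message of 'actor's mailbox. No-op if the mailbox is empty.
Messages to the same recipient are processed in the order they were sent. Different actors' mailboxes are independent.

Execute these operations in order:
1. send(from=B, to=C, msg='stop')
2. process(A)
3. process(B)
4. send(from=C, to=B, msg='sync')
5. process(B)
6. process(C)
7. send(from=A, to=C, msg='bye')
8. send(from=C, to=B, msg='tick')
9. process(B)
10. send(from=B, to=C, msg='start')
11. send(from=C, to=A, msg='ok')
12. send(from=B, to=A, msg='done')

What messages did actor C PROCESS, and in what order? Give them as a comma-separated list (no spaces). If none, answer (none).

After 1 (send(from=B, to=C, msg='stop')): A:[] B:[] C:[stop]
After 2 (process(A)): A:[] B:[] C:[stop]
After 3 (process(B)): A:[] B:[] C:[stop]
After 4 (send(from=C, to=B, msg='sync')): A:[] B:[sync] C:[stop]
After 5 (process(B)): A:[] B:[] C:[stop]
After 6 (process(C)): A:[] B:[] C:[]
After 7 (send(from=A, to=C, msg='bye')): A:[] B:[] C:[bye]
After 8 (send(from=C, to=B, msg='tick')): A:[] B:[tick] C:[bye]
After 9 (process(B)): A:[] B:[] C:[bye]
After 10 (send(from=B, to=C, msg='start')): A:[] B:[] C:[bye,start]
After 11 (send(from=C, to=A, msg='ok')): A:[ok] B:[] C:[bye,start]
After 12 (send(from=B, to=A, msg='done')): A:[ok,done] B:[] C:[bye,start]

Answer: stop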